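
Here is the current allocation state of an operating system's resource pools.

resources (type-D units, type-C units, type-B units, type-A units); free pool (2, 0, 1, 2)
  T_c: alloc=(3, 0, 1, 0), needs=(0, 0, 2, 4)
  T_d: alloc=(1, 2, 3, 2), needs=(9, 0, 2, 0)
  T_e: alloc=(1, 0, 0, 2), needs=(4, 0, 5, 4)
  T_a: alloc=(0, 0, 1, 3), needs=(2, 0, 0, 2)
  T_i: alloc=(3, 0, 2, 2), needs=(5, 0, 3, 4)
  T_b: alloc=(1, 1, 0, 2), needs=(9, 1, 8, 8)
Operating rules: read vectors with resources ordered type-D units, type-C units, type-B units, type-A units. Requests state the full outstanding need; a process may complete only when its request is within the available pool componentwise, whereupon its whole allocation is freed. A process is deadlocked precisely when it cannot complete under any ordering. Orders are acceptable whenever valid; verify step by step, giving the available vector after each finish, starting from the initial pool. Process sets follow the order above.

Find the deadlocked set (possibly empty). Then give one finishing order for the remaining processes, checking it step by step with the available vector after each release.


Nothing here is deadlocked.
Key observation: beginning at T_a, releases accumulate fast enough that every process eventually fits.
The rest can finish in the order T_a, T_c, T_i, T_e, T_d, T_b. Verifying each step:
  pool = (2, 0, 1, 2)
  T_a: need (2, 0, 0, 2) fits (2, 0, 1, 2); releases (0, 0, 1, 3), pool now (2, 0, 2, 5)
  T_c: need (0, 0, 2, 4) fits (2, 0, 2, 5); releases (3, 0, 1, 0), pool now (5, 0, 3, 5)
  T_i: need (5, 0, 3, 4) fits (5, 0, 3, 5); releases (3, 0, 2, 2), pool now (8, 0, 5, 7)
  T_e: need (4, 0, 5, 4) fits (8, 0, 5, 7); releases (1, 0, 0, 2), pool now (9, 0, 5, 9)
  T_d: need (9, 0, 2, 0) fits (9, 0, 5, 9); releases (1, 2, 3, 2), pool now (10, 2, 8, 11)
  T_b: need (9, 1, 8, 8) fits (10, 2, 8, 11); releases (1, 1, 0, 2), pool now (11, 3, 8, 13)


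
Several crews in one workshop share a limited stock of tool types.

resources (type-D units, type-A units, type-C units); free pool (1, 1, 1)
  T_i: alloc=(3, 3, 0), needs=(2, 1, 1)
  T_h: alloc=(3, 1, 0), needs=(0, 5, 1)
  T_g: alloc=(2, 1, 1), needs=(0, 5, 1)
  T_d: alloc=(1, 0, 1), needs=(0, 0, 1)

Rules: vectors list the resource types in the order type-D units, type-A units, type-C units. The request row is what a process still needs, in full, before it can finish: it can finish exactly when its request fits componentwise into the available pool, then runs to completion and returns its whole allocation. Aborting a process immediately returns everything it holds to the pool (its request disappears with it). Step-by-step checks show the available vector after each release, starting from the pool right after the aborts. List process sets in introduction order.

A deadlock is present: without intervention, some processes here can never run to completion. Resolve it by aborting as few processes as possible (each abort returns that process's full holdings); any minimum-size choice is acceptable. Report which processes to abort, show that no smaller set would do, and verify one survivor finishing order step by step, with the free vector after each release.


The answer: abort T_h.
Key observation: T_g was stuck for good until T_h gave back (3, 1, 0); in the order shown it finishes at step 3.
Why nothing smaller works: aborting no one leaves the state deadlocked as given.
One survivor order: T_d, T_i, T_g. Step-by-step check (post-abort pool first):
  pool = (4, 2, 1)
  run T_d (needs (0, 0, 1), free (4, 2, 1)); after release of (1, 0, 1) the pool is (5, 2, 2)
  run T_i (needs (2, 1, 1), free (5, 2, 2)); after release of (3, 3, 0) the pool is (8, 5, 2)
  run T_g (needs (0, 5, 1), free (8, 5, 2)); after release of (2, 1, 1) the pool is (10, 6, 3)


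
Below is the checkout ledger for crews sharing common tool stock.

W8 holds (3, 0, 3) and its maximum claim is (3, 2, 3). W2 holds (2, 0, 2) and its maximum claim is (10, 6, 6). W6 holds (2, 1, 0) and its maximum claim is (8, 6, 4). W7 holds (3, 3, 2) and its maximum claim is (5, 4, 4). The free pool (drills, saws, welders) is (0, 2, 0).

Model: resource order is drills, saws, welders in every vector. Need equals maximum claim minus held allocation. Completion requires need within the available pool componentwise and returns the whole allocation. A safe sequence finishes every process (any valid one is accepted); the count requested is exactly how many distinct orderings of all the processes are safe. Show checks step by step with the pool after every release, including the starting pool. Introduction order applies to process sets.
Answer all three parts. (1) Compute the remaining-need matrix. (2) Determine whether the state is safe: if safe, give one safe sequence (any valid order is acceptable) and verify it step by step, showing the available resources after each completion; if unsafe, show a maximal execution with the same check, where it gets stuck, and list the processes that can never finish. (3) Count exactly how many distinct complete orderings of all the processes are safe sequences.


(1) Need matrix, components ordered drills, saws, welders:
  W8: (0, 2, 0)
  W2: (8, 6, 4)
  W6: (6, 5, 4)
  W7: (2, 1, 2)
(2) SAFE — a valid safe sequence is W8, W7, W6, W2.
Key observation: reading the order forward, W8 is the first process whose need (0, 2, 0) meets the free pool (0, 2, 0) exactly on a resource it requests.
Verifying each step:
  pool = (0, 2, 0)
  W8: need (0, 2, 0) fits (0, 2, 0); releases (3, 0, 3), pool now (3, 2, 3)
  W7: need (2, 1, 2) fits (3, 2, 3); releases (3, 3, 2), pool now (6, 5, 5)
  W6: need (6, 5, 4) fits (6, 5, 5); releases (2, 1, 0), pool now (8, 6, 5)
  W2: need (8, 6, 4) fits (8, 6, 5); releases (2, 0, 2), pool now (10, 6, 7)
(3) The exact count: 1 of the possible complete orderings is a safe sequence.


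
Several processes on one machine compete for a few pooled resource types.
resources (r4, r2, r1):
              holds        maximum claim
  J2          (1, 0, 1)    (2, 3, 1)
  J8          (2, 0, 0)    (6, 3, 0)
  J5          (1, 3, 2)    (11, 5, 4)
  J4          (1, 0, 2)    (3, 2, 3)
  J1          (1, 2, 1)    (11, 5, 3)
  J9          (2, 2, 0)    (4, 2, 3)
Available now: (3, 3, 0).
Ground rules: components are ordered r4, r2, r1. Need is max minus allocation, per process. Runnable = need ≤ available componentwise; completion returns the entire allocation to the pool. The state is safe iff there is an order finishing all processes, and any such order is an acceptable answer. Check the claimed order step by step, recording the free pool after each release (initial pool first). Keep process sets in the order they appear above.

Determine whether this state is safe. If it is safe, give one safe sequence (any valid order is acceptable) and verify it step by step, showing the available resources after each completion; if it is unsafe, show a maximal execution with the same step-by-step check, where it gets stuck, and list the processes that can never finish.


UNSAFE.
Key observation: no order helps: past J2, J8, J4, J9, the free pool tops out at (9, 5, 3), below what each blocked process needs in r4.
Going as far as possible: J2, J8, J4, J9; after that, nothing fits. Verifying each step:
  pool = (3, 3, 0)
  run J2 (needs (1, 3, 0), free (3, 3, 0)); after release of (1, 0, 1) the pool is (4, 3, 1)
  run J8 (needs (4, 3, 0), free (4, 3, 1)); after release of (2, 0, 0) the pool is (6, 3, 1)
  run J4 (needs (2, 2, 1), free (6, 3, 1)); after release of (1, 0, 2) the pool is (7, 3, 3)
  run J9 (needs (2, 0, 3), free (7, 3, 3)); after release of (2, 2, 0) the pool is (9, 5, 3)
  J5 cannot run: need (10, 2, 2) vs free (9, 5, 3) (insufficient r4)
  J1 cannot run: need (10, 3, 2) vs free (9, 5, 3) (insufficient r4)
Processes that can never finish: J5 and J1.


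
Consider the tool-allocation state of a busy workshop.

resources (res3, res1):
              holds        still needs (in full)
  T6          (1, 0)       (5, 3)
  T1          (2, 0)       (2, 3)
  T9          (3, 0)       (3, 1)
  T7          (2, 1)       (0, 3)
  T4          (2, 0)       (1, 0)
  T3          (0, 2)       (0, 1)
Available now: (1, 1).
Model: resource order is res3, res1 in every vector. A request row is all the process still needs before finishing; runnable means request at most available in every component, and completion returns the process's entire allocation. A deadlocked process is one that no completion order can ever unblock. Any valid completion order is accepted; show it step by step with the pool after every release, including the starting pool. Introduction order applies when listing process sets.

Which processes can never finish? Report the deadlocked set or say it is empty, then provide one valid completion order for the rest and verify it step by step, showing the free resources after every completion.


No process is deadlocked.
Key observation: beginning at T4, releases accumulate fast enough that every process eventually fits.
The rest can finish in the order T4, T3, T9, T1, T7, T6. Walking it through:
  pool = (1, 1)
  T4 needs (1, 0) <= (1, 1) -> finishes; pool += (2, 0) = (3, 1)
  T3 needs (0, 1) <= (3, 1) -> finishes; pool += (0, 2) = (3, 3)
  T9 needs (3, 1) <= (3, 3) -> finishes; pool += (3, 0) = (6, 3)
  T1 needs (2, 3) <= (6, 3) -> finishes; pool += (2, 0) = (8, 3)
  T7 needs (0, 3) <= (8, 3) -> finishes; pool += (2, 1) = (10, 4)
  T6 needs (5, 3) <= (10, 4) -> finishes; pool += (1, 0) = (11, 4)


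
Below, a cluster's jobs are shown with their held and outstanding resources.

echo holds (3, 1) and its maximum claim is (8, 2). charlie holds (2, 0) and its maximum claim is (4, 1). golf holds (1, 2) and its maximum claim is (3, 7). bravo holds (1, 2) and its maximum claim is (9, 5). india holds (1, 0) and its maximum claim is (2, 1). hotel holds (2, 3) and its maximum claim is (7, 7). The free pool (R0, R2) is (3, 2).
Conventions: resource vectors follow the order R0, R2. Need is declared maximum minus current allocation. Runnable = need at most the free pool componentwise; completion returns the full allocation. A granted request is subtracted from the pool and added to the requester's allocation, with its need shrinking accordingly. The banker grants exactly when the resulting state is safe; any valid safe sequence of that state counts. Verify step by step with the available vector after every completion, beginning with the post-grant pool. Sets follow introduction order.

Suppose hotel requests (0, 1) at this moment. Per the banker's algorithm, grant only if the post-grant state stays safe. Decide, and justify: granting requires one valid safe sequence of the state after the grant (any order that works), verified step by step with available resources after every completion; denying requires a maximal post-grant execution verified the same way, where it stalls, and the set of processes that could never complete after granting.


DENY — the pretend-granted state is unsafe.
Key observation: no order helps: past charlie, echo, india, the free pool tops out at (9, 2), below what each blocked process needs in R2.
On the post-grant state, charlie, echo, india is a maximal run — nothing extends it. Check, step by step:
  pool = (3, 1)
  charlie: need (2, 1) fits (3, 1); releases (2, 0), pool now (5, 1)
  echo: need (5, 1) fits (5, 1); releases (3, 1), pool now (8, 2)
  india: need (1, 1) fits (8, 2); releases (1, 0), pool now (9, 2)
  blocked: golf wants (2, 5), pool (9, 2) — not enough R2
  blocked: bravo wants (8, 3), pool (9, 2) — not enough R2
  blocked: hotel wants (5, 3), pool (9, 2) — not enough R2
Had the request been granted, golf, bravo and hotel could never finish.


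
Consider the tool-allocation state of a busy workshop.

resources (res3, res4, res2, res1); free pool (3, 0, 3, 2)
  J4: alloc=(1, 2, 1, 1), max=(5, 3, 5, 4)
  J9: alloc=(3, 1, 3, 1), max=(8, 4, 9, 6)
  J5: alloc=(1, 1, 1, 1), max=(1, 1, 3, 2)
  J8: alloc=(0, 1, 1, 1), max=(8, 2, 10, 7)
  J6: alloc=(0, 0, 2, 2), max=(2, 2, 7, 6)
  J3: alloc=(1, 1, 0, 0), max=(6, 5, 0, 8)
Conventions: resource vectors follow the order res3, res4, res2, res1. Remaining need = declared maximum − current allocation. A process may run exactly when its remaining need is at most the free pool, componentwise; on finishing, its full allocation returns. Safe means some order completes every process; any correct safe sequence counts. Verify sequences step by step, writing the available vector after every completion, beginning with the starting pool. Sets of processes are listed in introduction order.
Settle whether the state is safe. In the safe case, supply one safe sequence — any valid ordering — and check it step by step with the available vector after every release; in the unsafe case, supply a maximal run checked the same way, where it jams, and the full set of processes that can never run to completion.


SAFE. One safe sequence: J5, J4, J6, J9, J8, J3.
Key observation: J4 is the earliest step where a requested resource binds exactly: need (4, 1, 4, 3), pool (4, 1, 4, 3) at its turn.
Verifying each step:
  pool = (3, 0, 3, 2)
  J5: need (0, 0, 2, 1) fits (3, 0, 3, 2); releases (1, 1, 1, 1), pool now (4, 1, 4, 3)
  J4: need (4, 1, 4, 3) fits (4, 1, 4, 3); releases (1, 2, 1, 1), pool now (5, 3, 5, 4)
  J6: need (2, 2, 5, 4) fits (5, 3, 5, 4); releases (0, 0, 2, 2), pool now (5, 3, 7, 6)
  J9: need (5, 3, 6, 5) fits (5, 3, 7, 6); releases (3, 1, 3, 1), pool now (8, 4, 10, 7)
  J8: need (8, 1, 9, 6) fits (8, 4, 10, 7); releases (0, 1, 1, 1), pool now (8, 5, 11, 8)
  J3: need (5, 4, 0, 8) fits (8, 5, 11, 8); releases (1, 1, 0, 0), pool now (9, 6, 11, 8)


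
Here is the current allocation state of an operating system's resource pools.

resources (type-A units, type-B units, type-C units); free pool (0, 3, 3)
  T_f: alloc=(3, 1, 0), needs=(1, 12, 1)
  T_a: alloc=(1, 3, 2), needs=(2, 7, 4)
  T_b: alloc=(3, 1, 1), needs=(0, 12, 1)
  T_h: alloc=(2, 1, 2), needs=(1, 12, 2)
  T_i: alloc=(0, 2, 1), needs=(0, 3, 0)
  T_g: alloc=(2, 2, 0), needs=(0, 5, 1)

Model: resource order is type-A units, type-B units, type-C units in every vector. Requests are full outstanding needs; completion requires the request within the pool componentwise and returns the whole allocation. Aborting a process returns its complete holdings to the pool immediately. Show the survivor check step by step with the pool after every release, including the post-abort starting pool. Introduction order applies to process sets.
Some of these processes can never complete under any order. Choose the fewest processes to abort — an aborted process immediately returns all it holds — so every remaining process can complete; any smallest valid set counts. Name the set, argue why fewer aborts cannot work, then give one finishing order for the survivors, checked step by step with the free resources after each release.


The answer: abort T_f and T_b.
Key observation: T_h was stuck for good until T_f and T_b gave back (6, 2, 1); in the order shown it finishes at step 4.
Minimality, checking each single-abort alternative: T_f alone leaves T_b blocked (short on type-B units); T_a alone leaves T_f blocked (short on type-B units); T_b alone leaves T_f blocked (short on type-B units); T_h alone leaves T_f blocked (short on type-B units); T_i alone leaves T_f blocked (short on type-B units); T_g alone leaves T_f blocked (short on type-B units).
Survivors finish in the order: T_i, T_g, T_a, T_h. Walking it through (pool after the aborts first):
  pool = (6, 5, 4)
  T_i: need (0, 3, 0) fits (6, 5, 4); releases (0, 2, 1), pool now (6, 7, 5)
  T_g: need (0, 5, 1) fits (6, 7, 5); releases (2, 2, 0), pool now (8, 9, 5)
  T_a: need (2, 7, 4) fits (8, 9, 5); releases (1, 3, 2), pool now (9, 12, 7)
  T_h: need (1, 12, 2) fits (9, 12, 7); releases (2, 1, 2), pool now (11, 13, 9)


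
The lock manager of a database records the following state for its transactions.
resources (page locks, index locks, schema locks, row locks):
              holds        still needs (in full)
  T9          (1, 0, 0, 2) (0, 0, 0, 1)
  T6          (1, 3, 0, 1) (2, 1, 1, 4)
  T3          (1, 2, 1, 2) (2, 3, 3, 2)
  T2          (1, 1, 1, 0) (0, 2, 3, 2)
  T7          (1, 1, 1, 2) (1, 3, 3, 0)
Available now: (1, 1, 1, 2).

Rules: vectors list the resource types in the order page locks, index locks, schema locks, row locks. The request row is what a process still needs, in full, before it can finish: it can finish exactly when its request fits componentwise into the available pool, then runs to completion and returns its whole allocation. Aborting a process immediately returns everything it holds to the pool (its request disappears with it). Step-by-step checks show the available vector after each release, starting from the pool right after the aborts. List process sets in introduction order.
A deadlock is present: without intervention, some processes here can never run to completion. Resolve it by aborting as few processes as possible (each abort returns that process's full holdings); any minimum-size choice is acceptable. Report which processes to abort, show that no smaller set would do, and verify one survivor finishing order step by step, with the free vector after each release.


Abort T3 and T2.
Key observation: the deadlocked T7 becomes finishable only because T3 and T2 released (2, 3, 2, 2); it completes at step 1 below.
Minimality, checking each single-abort alternative: T9 alone leaves T3 blocked (short on schema locks); T6 alone leaves T3 blocked (short on schema locks); T3 alone leaves T2 blocked (short on schema locks); T2 alone leaves T3 blocked (short on schema locks); T7 alone leaves T3 blocked (short on schema locks).
The survivors complete as T7, T9, T6. Verifying each step (starting from the post-abort pool):
  pool = (3, 4, 3, 4)
  T7 needs (1, 3, 3, 0) <= (3, 4, 3, 4) -> finishes; pool += (1, 1, 1, 2) = (4, 5, 4, 6)
  T9 needs (0, 0, 0, 1) <= (4, 5, 4, 6) -> finishes; pool += (1, 0, 0, 2) = (5, 5, 4, 8)
  T6 needs (2, 1, 1, 4) <= (5, 5, 4, 8) -> finishes; pool += (1, 3, 0, 1) = (6, 8, 4, 9)


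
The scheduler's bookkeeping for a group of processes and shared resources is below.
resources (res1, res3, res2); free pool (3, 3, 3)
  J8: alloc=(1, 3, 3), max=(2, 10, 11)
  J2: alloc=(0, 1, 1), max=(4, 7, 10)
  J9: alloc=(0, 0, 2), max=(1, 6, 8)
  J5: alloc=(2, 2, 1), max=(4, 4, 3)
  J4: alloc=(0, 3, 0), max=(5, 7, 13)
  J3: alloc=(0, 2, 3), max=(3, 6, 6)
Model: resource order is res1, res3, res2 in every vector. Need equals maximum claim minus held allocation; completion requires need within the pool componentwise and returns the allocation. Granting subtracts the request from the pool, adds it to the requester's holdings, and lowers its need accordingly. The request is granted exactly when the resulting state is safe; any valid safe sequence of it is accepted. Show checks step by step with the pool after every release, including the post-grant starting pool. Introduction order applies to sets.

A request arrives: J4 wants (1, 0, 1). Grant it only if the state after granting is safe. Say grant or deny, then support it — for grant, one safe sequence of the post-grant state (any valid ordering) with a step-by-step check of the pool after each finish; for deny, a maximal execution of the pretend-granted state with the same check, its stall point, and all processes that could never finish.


GRANT. The post-grant state is safe; one safe sequence: J5, J3, J9, J8, J2, J4.
Key observation: (2, 3, 2) free after granting still covers J5 first, and each release covers the next.
Step-by-step check of the post-grant state:
  pool = (2, 3, 2)
  J5 needs (2, 2, 2) <= (2, 3, 2) -> finishes; pool += (2, 2, 1) = (4, 5, 3)
  J3 needs (3, 4, 3) <= (4, 5, 3) -> finishes; pool += (0, 2, 3) = (4, 7, 6)
  J9 needs (1, 6, 6) <= (4, 7, 6) -> finishes; pool += (0, 0, 2) = (4, 7, 8)
  J8 needs (1, 7, 8) <= (4, 7, 8) -> finishes; pool += (1, 3, 3) = (5, 10, 11)
  J2 needs (4, 6, 9) <= (5, 10, 11) -> finishes; pool += (0, 1, 1) = (5, 11, 12)
  J4 needs (4, 4, 12) <= (5, 11, 12) -> finishes; pool += (1, 3, 1) = (6, 14, 13)


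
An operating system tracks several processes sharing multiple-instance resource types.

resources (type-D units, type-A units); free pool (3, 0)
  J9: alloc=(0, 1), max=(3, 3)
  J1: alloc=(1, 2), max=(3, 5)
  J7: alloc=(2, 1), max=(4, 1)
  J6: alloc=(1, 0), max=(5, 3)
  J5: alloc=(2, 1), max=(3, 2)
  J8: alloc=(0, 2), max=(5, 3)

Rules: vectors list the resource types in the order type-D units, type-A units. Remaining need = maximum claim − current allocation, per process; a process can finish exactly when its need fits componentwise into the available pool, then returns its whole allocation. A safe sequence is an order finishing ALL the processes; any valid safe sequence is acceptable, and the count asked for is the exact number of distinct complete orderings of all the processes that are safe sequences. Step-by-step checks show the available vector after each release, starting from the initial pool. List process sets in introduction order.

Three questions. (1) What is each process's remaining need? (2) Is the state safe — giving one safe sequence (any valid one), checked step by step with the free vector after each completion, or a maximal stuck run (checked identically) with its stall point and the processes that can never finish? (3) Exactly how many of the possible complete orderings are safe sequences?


(1) Need matrix, components ordered type-D units, type-A units:
  J9: (3, 2)
  J1: (2, 3)
  J7: (2, 0)
  J6: (4, 3)
  J5: (1, 1)
  J8: (5, 1)
(2) SAFE, for example via the order J7, J5, J8, J1, J9, J6.
Key observation: the order's first zero-slack moment is J5 ((1, 1) needed, (5, 1) free — a requested resource with nothing to spare).
Check, step by step:
  pool = (3, 0)
  J7 needs (2, 0) <= (3, 0) -> finishes; pool += (2, 1) = (5, 1)
  J5 needs (1, 1) <= (5, 1) -> finishes; pool += (2, 1) = (7, 2)
  J8 needs (5, 1) <= (7, 2) -> finishes; pool += (0, 2) = (7, 4)
  J1 needs (2, 3) <= (7, 4) -> finishes; pool += (1, 2) = (8, 6)
  J9 needs (3, 2) <= (8, 6) -> finishes; pool += (0, 1) = (8, 7)
  J6 needs (4, 3) <= (8, 7) -> finishes; pool += (1, 0) = (9, 7)
(3) The exact count: 36 of the possible complete orderings are safe sequences.


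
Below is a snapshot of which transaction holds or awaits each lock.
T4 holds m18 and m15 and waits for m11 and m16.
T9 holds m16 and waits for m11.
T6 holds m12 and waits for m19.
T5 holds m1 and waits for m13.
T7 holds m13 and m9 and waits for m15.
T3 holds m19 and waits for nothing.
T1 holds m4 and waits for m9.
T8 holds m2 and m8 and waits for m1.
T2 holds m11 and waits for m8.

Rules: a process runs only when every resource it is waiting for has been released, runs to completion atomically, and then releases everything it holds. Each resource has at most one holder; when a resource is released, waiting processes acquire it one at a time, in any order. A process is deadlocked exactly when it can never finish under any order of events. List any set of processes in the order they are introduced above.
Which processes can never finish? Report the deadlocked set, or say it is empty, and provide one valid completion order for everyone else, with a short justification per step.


Deadlocked: T4, T9, T5, T7, T1, T8 and T2.
Key observation: the knot is the closed ring of waits T4 -> T9 -> T2 -> T8 -> T5 -> T7 -> T4; T1 waits into the deadlock from upstream.
A valid finishing order for the others: T3, T6.
Verifying each step:
  run T3 (it waits on nothing); releases m19
  run T6 (all its waits — m19 — are resolved); releases m12


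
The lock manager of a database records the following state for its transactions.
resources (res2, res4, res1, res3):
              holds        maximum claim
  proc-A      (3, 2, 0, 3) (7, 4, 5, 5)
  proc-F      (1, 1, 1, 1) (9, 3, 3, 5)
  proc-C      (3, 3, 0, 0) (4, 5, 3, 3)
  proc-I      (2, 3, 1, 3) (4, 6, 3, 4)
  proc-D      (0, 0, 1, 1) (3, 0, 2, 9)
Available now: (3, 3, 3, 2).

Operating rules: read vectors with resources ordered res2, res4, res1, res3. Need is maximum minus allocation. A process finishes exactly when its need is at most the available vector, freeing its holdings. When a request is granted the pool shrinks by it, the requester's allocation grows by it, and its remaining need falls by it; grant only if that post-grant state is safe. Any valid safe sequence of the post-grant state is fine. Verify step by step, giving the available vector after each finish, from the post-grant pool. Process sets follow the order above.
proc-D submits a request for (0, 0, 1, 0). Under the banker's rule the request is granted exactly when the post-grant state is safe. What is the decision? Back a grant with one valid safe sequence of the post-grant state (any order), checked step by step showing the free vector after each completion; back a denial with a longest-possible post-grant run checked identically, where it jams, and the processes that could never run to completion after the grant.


DENY. Granting would leave the state unsafe.
Key observation: after proc-I, proc-C, proc-F the pool peaks at (9, 10, 4, 6), and each blocked process is short somewhere: proc-A on res1; proc-D on res3.
After a pretend grant, a maximal execution: proc-I, proc-C, proc-F — then nothing else fits. Step-by-step check:
  pool = (3, 3, 2, 2)
  proc-I: need (2, 3, 2, 1) fits (3, 3, 2, 2); releases (2, 3, 1, 3), pool now (5, 6, 3, 5)
  proc-C: need (1, 2, 3, 3) fits (5, 6, 3, 5); releases (3, 3, 0, 0), pool now (8, 9, 3, 5)
  proc-F: need (8, 2, 2, 4) fits (8, 9, 3, 5); releases (1, 1, 1, 1), pool now (9, 10, 4, 6)
  proc-A still needs (4, 2, 5, 2) but only (9, 10, 4, 6) is free — short on res1
  proc-D still needs (3, 0, 0, 8) but only (9, 10, 4, 6) is free — short on res3
Processes that could never finish after the grant: proc-A and proc-D.


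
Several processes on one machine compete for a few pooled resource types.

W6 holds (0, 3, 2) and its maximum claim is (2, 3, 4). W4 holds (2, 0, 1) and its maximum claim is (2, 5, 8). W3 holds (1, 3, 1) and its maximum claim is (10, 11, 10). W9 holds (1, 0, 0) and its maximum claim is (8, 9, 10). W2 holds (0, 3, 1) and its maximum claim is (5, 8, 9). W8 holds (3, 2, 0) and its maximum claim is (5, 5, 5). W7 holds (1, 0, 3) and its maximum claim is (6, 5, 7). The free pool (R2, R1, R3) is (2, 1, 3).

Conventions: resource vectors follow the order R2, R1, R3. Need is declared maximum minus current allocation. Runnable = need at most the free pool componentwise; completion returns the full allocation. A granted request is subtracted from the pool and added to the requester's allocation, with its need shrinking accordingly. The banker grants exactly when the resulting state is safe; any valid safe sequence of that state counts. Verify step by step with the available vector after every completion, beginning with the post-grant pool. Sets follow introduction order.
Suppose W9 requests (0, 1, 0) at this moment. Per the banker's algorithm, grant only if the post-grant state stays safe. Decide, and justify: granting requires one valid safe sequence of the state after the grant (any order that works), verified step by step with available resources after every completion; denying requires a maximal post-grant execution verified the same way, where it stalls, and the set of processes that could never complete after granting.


GRANT: granting preserves safety; a valid post-grant sequence is W6, W8, W7, W4, W2, W9, W3.
Key observation: (2, 0, 3) free after granting still covers W6 first, and each release covers the next.
Check on the post-grant state, step by step:
  pool = (2, 0, 3)
  run W6 (needs (2, 0, 2), free (2, 0, 3)); after release of (0, 3, 2) the pool is (2, 3, 5)
  run W8 (needs (2, 3, 5), free (2, 3, 5)); after release of (3, 2, 0) the pool is (5, 5, 5)
  run W7 (needs (5, 5, 4), free (5, 5, 5)); after release of (1, 0, 3) the pool is (6, 5, 8)
  run W4 (needs (0, 5, 7), free (6, 5, 8)); after release of (2, 0, 1) the pool is (8, 5, 9)
  run W2 (needs (5, 5, 8), free (8, 5, 9)); after release of (0, 3, 1) the pool is (8, 8, 10)
  run W9 (needs (7, 8, 10), free (8, 8, 10)); after release of (1, 1, 0) the pool is (9, 9, 10)
  run W3 (needs (9, 8, 9), free (9, 9, 10)); after release of (1, 3, 1) the pool is (10, 12, 11)


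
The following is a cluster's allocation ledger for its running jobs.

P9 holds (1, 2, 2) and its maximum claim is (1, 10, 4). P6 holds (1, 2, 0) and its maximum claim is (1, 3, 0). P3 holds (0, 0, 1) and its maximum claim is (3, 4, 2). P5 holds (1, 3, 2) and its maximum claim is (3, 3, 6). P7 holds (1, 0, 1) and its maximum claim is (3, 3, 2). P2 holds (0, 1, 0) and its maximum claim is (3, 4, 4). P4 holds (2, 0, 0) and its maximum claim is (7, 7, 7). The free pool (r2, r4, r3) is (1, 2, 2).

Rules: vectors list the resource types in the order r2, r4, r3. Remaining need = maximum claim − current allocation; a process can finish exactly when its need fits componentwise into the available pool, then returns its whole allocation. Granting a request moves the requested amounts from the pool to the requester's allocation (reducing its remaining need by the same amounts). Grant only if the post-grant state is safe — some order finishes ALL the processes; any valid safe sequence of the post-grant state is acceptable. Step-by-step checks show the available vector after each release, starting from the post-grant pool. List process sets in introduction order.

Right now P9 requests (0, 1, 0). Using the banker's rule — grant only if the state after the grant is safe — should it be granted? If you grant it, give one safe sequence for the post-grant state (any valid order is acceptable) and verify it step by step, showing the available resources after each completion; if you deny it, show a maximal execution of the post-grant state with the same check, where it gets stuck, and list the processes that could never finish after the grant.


DENY. Granting would leave the state unsafe.
Key observation: after P6, P7 the pool peaks at (3, 3, 3), and each blocked process is short somewhere: P9 on r4; P3 on r4; P5 on r3; P2 on r3; P4 on r2, r4, r3.
On the post-grant state, P6, P7 is a maximal run — nothing extends it. Check, step by step:
  pool = (1, 1, 2)
  run P6 (needs (0, 1, 0), free (1, 1, 2)); after release of (1, 2, 0) the pool is (2, 3, 2)
  run P7 (needs (2, 3, 1), free (2, 3, 2)); after release of (1, 0, 1) the pool is (3, 3, 3)
  P9 cannot run: need (0, 7, 2) vs free (3, 3, 3) (insufficient r4)
  P3 cannot run: need (3, 4, 1) vs free (3, 3, 3) (insufficient r4)
  P5 cannot run: need (2, 0, 4) vs free (3, 3, 3) (insufficient r3)
  P2 cannot run: need (3, 3, 4) vs free (3, 3, 3) (insufficient r3)
  P4 cannot run: need (5, 7, 7) vs free (3, 3, 3) (insufficient r2, r4 and r3)
Had the request been granted, P9, P3, P5, P2 and P4 could never finish.


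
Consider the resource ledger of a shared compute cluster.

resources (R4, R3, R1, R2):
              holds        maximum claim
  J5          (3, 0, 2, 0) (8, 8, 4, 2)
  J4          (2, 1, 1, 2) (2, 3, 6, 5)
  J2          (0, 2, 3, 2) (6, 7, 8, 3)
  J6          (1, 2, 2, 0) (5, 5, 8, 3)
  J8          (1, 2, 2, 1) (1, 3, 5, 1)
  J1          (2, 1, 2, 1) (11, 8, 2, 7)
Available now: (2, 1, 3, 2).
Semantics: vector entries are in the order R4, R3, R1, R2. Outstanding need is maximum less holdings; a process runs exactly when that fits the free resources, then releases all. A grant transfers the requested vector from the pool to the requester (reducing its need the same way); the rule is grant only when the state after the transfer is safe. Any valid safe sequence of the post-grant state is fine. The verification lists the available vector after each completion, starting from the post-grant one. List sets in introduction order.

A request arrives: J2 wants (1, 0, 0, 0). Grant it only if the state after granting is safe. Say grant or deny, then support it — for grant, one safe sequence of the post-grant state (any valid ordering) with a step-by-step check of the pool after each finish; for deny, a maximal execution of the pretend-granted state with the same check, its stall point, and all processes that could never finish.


GRANT. The post-grant state is safe; one safe sequence: J8, J4, J6, J2, J5, J1.
Key observation: even at the reduced pool (1, 1, 3, 2), J8 fits immediately, so safety survives the grant.
Step-by-step check of the post-grant state:
  pool = (1, 1, 3, 2)
  J8: need (0, 1, 3, 0) fits (1, 1, 3, 2); releases (1, 2, 2, 1), pool now (2, 3, 5, 3)
  J4: need (0, 2, 5, 3) fits (2, 3, 5, 3); releases (2, 1, 1, 2), pool now (4, 4, 6, 5)
  J6: need (4, 3, 6, 3) fits (4, 4, 6, 5); releases (1, 2, 2, 0), pool now (5, 6, 8, 5)
  J2: need (5, 5, 5, 1) fits (5, 6, 8, 5); releases (1, 2, 3, 2), pool now (6, 8, 11, 7)
  J5: need (5, 8, 2, 2) fits (6, 8, 11, 7); releases (3, 0, 2, 0), pool now (9, 8, 13, 7)
  J1: need (9, 7, 0, 6) fits (9, 8, 13, 7); releases (2, 1, 2, 1), pool now (11, 9, 15, 8)


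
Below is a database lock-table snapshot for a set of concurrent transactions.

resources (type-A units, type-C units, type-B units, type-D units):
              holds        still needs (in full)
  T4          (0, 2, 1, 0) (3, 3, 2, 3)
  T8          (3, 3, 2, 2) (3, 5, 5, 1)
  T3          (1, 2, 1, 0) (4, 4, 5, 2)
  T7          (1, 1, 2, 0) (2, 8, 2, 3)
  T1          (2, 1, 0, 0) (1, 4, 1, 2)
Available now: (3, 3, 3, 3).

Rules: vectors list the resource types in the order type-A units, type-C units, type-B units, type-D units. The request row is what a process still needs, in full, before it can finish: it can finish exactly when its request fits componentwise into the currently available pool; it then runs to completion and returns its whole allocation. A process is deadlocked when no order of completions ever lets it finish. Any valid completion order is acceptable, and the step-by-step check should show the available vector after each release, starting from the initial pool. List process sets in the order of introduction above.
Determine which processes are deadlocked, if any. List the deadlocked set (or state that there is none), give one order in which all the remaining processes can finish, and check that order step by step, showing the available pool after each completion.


Deadlocked set: T8, T3 and T7.
Key observation: after T4, T1 the pool peaks at (5, 6, 4, 3), and each blocked process is short somewhere: T8 on type-B units; T3 on type-B units; T7 on type-C units.
One completion order for the rest: T4, T1. Verifying each step:
  pool = (3, 3, 3, 3)
  T4 needs (3, 3, 2, 3) <= (3, 3, 3, 3) -> finishes; pool += (0, 2, 1, 0) = (3, 5, 4, 3)
  T1 needs (1, 4, 1, 2) <= (3, 5, 4, 3) -> finishes; pool += (2, 1, 0, 0) = (5, 6, 4, 3)
The blocked processes can never fit:
  T8 still needs (3, 5, 5, 1) but only (5, 6, 4, 3) is free — short on type-B units
  T3 still needs (4, 4, 5, 2) but only (5, 6, 4, 3) is free — short on type-B units
  T7 still needs (2, 8, 2, 3) but only (5, 6, 4, 3) is free — short on type-C units


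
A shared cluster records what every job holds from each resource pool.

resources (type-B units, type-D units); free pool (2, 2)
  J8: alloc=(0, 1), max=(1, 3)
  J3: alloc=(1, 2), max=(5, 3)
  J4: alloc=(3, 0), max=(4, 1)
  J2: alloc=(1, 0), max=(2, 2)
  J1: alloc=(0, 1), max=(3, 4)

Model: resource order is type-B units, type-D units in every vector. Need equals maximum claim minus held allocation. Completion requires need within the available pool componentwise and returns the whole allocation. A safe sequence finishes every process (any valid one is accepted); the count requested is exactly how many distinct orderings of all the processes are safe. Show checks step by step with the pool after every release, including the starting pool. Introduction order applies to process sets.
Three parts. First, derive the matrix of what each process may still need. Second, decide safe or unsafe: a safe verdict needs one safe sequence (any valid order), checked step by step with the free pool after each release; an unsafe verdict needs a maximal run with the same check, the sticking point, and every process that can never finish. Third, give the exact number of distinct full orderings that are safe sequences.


(1) Remaining need (order type-B units, type-D units):
  J8: (1, 2)
  J3: (4, 1)
  J4: (1, 1)
  J2: (1, 2)
  J1: (3, 3)
(2) SAFE, for example via the order J4, J2, J8, J1, J3.
Key observation: the first exact fit in this order is J2 — it needs (1, 2) with (5, 2) free, meeting a requested resource to the last unit.
Walking it through:
  pool = (2, 2)
  J4: need (1, 1) fits (2, 2); releases (3, 0), pool now (5, 2)
  J2: need (1, 2) fits (5, 2); releases (1, 0), pool now (6, 2)
  J8: need (1, 2) fits (6, 2); releases (0, 1), pool now (6, 3)
  J1: need (3, 3) fits (6, 3); releases (0, 1), pool now (6, 4)
  J3: need (4, 1) fits (6, 4); releases (1, 2), pool now (7, 6)
(3) The exact count: 32 of the possible complete orderings are safe sequences.


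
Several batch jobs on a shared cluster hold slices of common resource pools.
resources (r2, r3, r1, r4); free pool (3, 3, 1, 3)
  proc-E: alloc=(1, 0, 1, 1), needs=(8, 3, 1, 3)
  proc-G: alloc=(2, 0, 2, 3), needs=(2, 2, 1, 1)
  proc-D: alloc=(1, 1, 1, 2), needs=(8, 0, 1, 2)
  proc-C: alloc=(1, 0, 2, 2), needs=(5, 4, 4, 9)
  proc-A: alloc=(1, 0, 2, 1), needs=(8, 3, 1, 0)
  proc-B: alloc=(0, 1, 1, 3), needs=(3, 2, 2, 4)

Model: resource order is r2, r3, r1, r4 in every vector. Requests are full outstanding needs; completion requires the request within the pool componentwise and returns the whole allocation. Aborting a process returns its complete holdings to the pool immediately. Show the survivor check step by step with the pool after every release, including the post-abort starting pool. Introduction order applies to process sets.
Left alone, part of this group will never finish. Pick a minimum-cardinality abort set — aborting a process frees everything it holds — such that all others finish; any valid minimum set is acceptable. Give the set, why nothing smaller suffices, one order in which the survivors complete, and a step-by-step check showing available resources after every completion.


Abort proc-D and proc-A.
Key observation: proc-E had no path to completion before; after the abort of proc-D and proc-A ((2, 1, 3, 3) returned), step 4 is where it fits.
Minimality, checking each single-abort alternative: proc-E alone leaves proc-D blocked (short on r2); proc-G alone leaves proc-E blocked (short on r2); proc-D alone leaves proc-E blocked (short on r2); proc-C alone leaves proc-E blocked (short on r2); proc-A alone leaves proc-E blocked (short on r2); proc-B alone leaves proc-E blocked (short on r2).
One survivor order: proc-G, proc-C, proc-B, proc-E. Walking it through (post-abort pool first):
  pool = (5, 4, 4, 6)
  run proc-G (needs (2, 2, 1, 1), free (5, 4, 4, 6)); after release of (2, 0, 2, 3) the pool is (7, 4, 6, 9)
  run proc-C (needs (5, 4, 4, 9), free (7, 4, 6, 9)); after release of (1, 0, 2, 2) the pool is (8, 4, 8, 11)
  run proc-B (needs (3, 2, 2, 4), free (8, 4, 8, 11)); after release of (0, 1, 1, 3) the pool is (8, 5, 9, 14)
  run proc-E (needs (8, 3, 1, 3), free (8, 5, 9, 14)); after release of (1, 0, 1, 1) the pool is (9, 5, 10, 15)


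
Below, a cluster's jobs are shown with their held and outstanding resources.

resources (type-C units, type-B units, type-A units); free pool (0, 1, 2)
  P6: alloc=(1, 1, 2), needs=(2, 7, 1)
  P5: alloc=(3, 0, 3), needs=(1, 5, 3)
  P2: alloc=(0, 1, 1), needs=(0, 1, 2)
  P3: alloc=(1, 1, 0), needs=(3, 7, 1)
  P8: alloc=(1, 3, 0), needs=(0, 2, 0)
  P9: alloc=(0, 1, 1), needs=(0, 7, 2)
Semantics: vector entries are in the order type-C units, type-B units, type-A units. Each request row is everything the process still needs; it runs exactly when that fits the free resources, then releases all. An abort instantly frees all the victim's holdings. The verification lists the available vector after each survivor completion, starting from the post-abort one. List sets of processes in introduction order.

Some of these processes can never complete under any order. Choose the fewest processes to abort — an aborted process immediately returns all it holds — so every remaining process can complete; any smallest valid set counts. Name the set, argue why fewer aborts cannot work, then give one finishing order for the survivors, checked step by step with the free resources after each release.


Minimum abort set: P6 and P9.
Key observation: P3 could never have finished before the abort; with (1, 2, 3) returned by P6 and P9, it fits at step 4.
No one abort is enough; case by case: P6 alone leaves P3 blocked (short on type-B units); P5 alone leaves P6 blocked (short on type-B units); P2 alone leaves P6 blocked (short on type-B units); P3 alone leaves P6 blocked (short on type-B units); P8 alone leaves P6 blocked (short on type-B units); P9 alone leaves P6 blocked (short on type-B units).
One survivor order: P8, P5, P2, P3. Verifying each step (post-abort pool first):
  pool = (1, 3, 5)
  P8: need (0, 2, 0) fits (1, 3, 5); releases (1, 3, 0), pool now (2, 6, 5)
  P5: need (1, 5, 3) fits (2, 6, 5); releases (3, 0, 3), pool now (5, 6, 8)
  P2: need (0, 1, 2) fits (5, 6, 8); releases (0, 1, 1), pool now (5, 7, 9)
  P3: need (3, 7, 1) fits (5, 7, 9); releases (1, 1, 0), pool now (6, 8, 9)
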